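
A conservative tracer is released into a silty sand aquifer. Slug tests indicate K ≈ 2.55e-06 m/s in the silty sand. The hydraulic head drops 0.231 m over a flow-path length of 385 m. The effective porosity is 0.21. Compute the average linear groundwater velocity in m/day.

0.000629

Convert K: 2.55e-06 m/s × 86400 = 0.2203 m/day.
Hydraulic gradient i = Δh / L = 0.231 / 385 = 0.0006000.
Darcy flux q = K · i = 0.2203 × 0.0006000 = 0.0001322 m/day.
Seepage velocity v = q / n_e = 0.0001322 / 0.21 = 0.0006295 m/day.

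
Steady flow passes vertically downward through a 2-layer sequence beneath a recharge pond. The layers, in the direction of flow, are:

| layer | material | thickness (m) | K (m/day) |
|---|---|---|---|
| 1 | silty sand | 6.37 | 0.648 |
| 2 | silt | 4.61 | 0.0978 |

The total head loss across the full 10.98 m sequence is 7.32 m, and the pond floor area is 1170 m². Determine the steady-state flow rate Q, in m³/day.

150

Flow is perpendicular to layering, so the layers act in series and the equivalent K is the thickness-weighted harmonic mean.
Total thickness L = 6.37 + 4.61 = 10.98 m.
Σ(b_i/K_i) = 6.37/0.648 + 4.61/0.0978 = 56.97 d.
K_eq = L / Σ(b_i/K_i) = 10.98 / 56.97 = 0.1927 m/day.
Q = K_eq · A · (Δh/L) = 0.1927 × 1170 × (7.32/10.98) = 150.3 m³/day.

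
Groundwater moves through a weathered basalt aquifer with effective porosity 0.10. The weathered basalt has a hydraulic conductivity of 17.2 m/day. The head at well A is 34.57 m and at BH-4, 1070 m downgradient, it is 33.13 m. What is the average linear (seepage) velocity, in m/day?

Hydraulic gradient i = (34.57 − 33.13) / 1070 = 1.44 / 1070 = 0.001346.
Darcy flux q = K · i = 17.20 × 0.001346 = 0.02315 m/day.
Seepage velocity v = q / n_e = 0.02315 / 0.10 = 0.2315 m/day.

0.231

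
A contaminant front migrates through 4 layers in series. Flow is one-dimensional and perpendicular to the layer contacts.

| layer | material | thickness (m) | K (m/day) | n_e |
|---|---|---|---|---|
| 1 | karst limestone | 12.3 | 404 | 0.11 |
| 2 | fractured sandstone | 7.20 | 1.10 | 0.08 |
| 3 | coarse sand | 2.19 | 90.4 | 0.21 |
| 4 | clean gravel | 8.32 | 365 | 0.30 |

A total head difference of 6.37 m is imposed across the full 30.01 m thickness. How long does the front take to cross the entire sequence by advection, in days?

5.08

With flow normal to the layers, continuity requires the same specific discharge q through every layer.
Σ(b_i/K_i) = 12.3/404 + 7.20/1.10 + 2.19/90.4 + 8.32/365 = 6.623 d.
q = Δh / Σ(b_i/K_i) = 6.37 / 6.623 = 0.9618 m/day.
In each layer the seepage velocity is v_i = q/n_i, so the layer transit time is t_i = b_i·n_i / q:
  layer 1 (karst limestone): t_1 = 12.3 × 0.11 / 0.9618 = 1.407 d
  layer 2 (fractured sandstone): t_2 = 7.20 × 0.08 / 0.9618 = 0.5989 d
  layer 3 (coarse sand): t_3 = 2.19 × 0.21 / 0.9618 = 0.4782 d
  layer 4 (clean gravel): t_4 = 8.32 × 0.30 / 0.9618 = 2.595 d
Total t = Σ t_i = 5.079 days.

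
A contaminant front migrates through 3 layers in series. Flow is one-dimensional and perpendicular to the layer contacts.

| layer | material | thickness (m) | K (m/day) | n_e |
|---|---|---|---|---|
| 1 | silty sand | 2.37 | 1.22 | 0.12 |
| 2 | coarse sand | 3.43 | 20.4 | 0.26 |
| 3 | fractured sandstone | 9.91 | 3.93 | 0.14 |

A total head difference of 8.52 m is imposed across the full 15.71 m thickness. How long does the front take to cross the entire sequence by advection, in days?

1.39

With flow normal to the layers, continuity requires the same specific discharge q through every layer.
Σ(b_i/K_i) = 2.37/1.22 + 3.43/20.4 + 9.91/3.93 = 4.632 d.
q = Δh / Σ(b_i/K_i) = 8.52 / 4.632 = 1.839 m/day.
In each layer the seepage velocity is v_i = q/n_i, so the layer transit time is t_i = b_i·n_i / q:
  layer 1 (silty sand): t_1 = 2.37 × 0.12 / 1.839 = 0.1546 d
  layer 2 (coarse sand): t_2 = 3.43 × 0.26 / 1.839 = 0.4849 d
  layer 3 (fractured sandstone): t_3 = 9.91 × 0.14 / 1.839 = 0.7543 d
Total t = Σ t_i = 1.394 days.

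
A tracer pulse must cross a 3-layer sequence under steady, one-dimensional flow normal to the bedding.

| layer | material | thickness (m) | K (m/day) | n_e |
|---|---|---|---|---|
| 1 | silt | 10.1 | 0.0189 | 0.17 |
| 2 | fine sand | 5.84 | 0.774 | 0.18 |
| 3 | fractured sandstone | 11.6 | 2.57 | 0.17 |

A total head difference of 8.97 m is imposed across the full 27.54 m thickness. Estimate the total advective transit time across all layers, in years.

With flow normal to the layers, continuity requires the same specific discharge q through every layer.
Σ(b_i/K_i) = 10.1/0.0189 + 5.84/0.774 + 11.6/2.57 = 546.5 d.
q = Δh / Σ(b_i/K_i) = 8.97 / 546.5 = 0.01642 m/day.
In each layer the seepage velocity is v_i = q/n_i, so the layer transit time is t_i = b_i·n_i / q:
  layer 1 (silt): t_1 = 10.1 × 0.17 / 0.01642 = 104.6 d
  layer 2 (fine sand): t_2 = 5.84 × 0.18 / 0.01642 = 64.04 d
  layer 3 (fractured sandstone): t_3 = 11.6 × 0.17 / 0.01642 = 120.1 d
Total t = Σ t_i = 288.8 days = 0.7906 years.

0.791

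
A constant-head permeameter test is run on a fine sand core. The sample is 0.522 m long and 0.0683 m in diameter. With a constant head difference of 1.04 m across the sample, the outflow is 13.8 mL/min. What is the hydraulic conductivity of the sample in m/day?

Cross-sectional area A = π·(d/2)² = π × (0.0683/2)² = 0.003664 m².
Convert discharge: 13.8 mL/min = 2.300e-07 m³/s.
Darcy's law rearranged: K = Q·L / (A·Δh) = 2.300e-07 × 0.522 / (0.003664 × 1.04) = 3.151e-05 m/s = 2.722 m/day.

2.72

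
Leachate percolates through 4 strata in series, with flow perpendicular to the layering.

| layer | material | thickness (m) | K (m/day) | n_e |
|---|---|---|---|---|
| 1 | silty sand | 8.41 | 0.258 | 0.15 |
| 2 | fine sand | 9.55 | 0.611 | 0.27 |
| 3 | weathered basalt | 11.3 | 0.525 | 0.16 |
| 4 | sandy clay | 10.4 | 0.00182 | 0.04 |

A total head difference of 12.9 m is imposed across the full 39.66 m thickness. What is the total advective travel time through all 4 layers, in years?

7.44

With flow normal to the layers, continuity requires the same specific discharge q through every layer.
Σ(b_i/K_i) = 8.41/0.258 + 9.55/0.611 + 11.3/0.525 + 10.4/0.00182 = 5784 d.
q = Δh / Σ(b_i/K_i) = 12.9 / 5784 = 0.002230 m/day.
In each layer the seepage velocity is v_i = q/n_i, so the layer transit time is t_i = b_i·n_i / q:
  layer 1 (silty sand): t_1 = 8.41 × 0.15 / 0.002230 = 565.6 d
  layer 2 (fine sand): t_2 = 9.55 × 0.27 / 0.002230 = 1156 d
  layer 3 (weathered basalt): t_3 = 11.3 × 0.16 / 0.002230 = 810.7 d
  layer 4 (sandy clay): t_4 = 10.4 × 0.04 / 0.002230 = 186.5 d
Total t = Σ t_i = 2719 days = 7.444 years.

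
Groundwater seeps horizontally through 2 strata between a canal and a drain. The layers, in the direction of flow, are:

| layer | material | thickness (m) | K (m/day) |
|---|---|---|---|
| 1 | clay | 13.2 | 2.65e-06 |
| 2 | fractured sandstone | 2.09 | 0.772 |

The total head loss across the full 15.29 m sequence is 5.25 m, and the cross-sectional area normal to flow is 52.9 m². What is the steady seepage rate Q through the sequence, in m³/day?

5.58e-05

Flow is perpendicular to layering, so the layers act in series and the equivalent K is the thickness-weighted harmonic mean.
Total thickness L = 13.2 + 2.09 = 15.29 m.
Σ(b_i/K_i) = 13.2/2.65e-06 + 2.09/0.772 = 4.981e+06 d.
K_eq = L / Σ(b_i/K_i) = 15.29 / 4.981e+06 = 3.070e-06 m/day.
Q = K_eq · A · (Δh/L) = 3.070e-06 × 52.9 × (5.25/15.29) = 5.576e-05 m³/day.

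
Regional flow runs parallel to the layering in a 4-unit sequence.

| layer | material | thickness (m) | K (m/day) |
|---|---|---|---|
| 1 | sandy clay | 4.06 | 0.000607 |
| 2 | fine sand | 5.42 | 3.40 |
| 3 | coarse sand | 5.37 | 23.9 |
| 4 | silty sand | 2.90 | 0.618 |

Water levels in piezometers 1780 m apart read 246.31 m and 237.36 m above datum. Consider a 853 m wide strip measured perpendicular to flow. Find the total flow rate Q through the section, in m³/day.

Flow is parallel to layering, so each bed carries its own Darcy discharge and the transmissivities add.
Σ(K_i·b_i) = 0.000607×4.06 + 3.40×5.42 + 23.9×5.37 + 0.618×2.90 = 148.6 m²/day.
Hydraulic gradient i = (246.31 − 237.36) / 1780 = 8.95 / 1780 = 0.005028.
Q = Σ(K_i·b_i) · W · i = 148.6 × 853 × 0.005028 = 637.2 m³/day.

637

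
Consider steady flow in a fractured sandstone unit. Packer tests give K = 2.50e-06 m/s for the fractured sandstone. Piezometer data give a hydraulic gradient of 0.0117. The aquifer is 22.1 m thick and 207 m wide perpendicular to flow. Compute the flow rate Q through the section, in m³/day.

11.6

Convert K: 2.50e-06 m/s × 86400 = 0.2160 m/day.
Cross-sectional area A = 207 × 22.1 = 4575 m².
Hydraulic gradient i = 0.0117.
Darcy's law: Q = K · A · i = 0.2160 × 4575 × 0.01170 = 11.56 m³/day.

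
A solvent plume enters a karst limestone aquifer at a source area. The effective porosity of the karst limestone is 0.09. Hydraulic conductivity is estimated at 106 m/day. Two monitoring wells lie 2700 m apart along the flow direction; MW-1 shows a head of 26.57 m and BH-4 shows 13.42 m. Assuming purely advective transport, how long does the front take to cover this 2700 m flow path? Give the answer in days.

Hydraulic gradient i = (26.57 − 13.42) / 2700 = 13.15 / 2700 = 0.004870.
Darcy flux q = K · i = 106.0 × 0.004870 = 0.5163 m/day.
Seepage velocity v = q / n_e = 0.5163 / 0.09 = 5.736 m/day.
Travel time t = L / v = 2700 / 5.736 = 470.7 days.

471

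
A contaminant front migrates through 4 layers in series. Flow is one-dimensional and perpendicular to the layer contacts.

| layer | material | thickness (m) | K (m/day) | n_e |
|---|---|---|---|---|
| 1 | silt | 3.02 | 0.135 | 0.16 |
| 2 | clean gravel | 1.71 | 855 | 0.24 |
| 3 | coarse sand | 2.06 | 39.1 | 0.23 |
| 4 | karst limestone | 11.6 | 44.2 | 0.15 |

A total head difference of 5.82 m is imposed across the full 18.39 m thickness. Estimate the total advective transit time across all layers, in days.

12.1

With flow normal to the layers, continuity requires the same specific discharge q through every layer.
Σ(b_i/K_i) = 3.02/0.135 + 1.71/855 + 2.06/39.1 + 11.6/44.2 = 22.69 d.
q = Δh / Σ(b_i/K_i) = 5.82 / 22.69 = 0.2565 m/day.
In each layer the seepage velocity is v_i = q/n_i, so the layer transit time is t_i = b_i·n_i / q:
  layer 1 (silt): t_1 = 3.02 × 0.16 / 0.2565 = 1.884 d
  layer 2 (clean gravel): t_2 = 1.71 × 0.24 / 0.2565 = 1.600 d
  layer 3 (coarse sand): t_3 = 2.06 × 0.23 / 0.2565 = 1.847 d
  layer 4 (karst limestone): t_4 = 11.6 × 0.15 / 0.2565 = 6.783 d
Total t = Σ t_i = 12.11 days.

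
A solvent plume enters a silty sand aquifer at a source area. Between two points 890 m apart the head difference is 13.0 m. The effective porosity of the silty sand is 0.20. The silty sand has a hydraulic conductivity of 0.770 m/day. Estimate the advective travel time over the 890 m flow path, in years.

43.3

Hydraulic gradient i = Δh / L = 13.0 / 890 = 0.01461.
Darcy flux q = K · i = 0.7700 × 0.01461 = 0.01125 m/day.
Seepage velocity v = q / n_e = 0.01125 / 0.20 = 0.05624 m/day.
Travel time t = L / v = 890 / 0.05624 = 15826 days = 43.33 years.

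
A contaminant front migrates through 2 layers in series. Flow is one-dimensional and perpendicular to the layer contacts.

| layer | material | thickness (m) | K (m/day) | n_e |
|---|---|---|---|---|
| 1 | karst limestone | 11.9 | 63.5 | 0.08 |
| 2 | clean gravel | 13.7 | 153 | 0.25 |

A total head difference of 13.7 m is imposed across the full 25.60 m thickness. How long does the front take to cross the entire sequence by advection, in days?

0.0885

With flow normal to the layers, continuity requires the same specific discharge q through every layer.
Σ(b_i/K_i) = 11.9/63.5 + 13.7/153 = 0.2769 d.
q = Δh / Σ(b_i/K_i) = 13.7 / 0.2769 = 49.47 m/day.
In each layer the seepage velocity is v_i = q/n_i, so the layer transit time is t_i = b_i·n_i / q:
  layer 1 (karst limestone): t_1 = 11.9 × 0.08 / 49.47 = 0.01924 d
  layer 2 (clean gravel): t_2 = 13.7 × 0.25 / 49.47 = 0.06924 d
Total t = Σ t_i = 0.08848 days.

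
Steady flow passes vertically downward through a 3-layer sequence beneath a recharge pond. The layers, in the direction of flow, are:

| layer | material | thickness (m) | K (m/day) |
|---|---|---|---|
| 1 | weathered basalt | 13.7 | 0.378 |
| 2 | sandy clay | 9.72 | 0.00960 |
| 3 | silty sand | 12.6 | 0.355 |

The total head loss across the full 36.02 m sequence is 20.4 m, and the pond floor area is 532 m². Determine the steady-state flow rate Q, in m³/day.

10.0

Flow is perpendicular to layering, so the layers act in series and the equivalent K is the thickness-weighted harmonic mean.
Total thickness L = 13.7 + 9.72 + 12.6 = 36.02 m.
Σ(b_i/K_i) = 13.7/0.378 + 9.72/0.00960 + 12.6/0.355 = 1084 d.
K_eq = L / Σ(b_i/K_i) = 36.02 / 1084 = 0.03322 m/day.
Q = K_eq · A · (Δh/L) = 0.03322 × 532 × (20.4/36.02) = 10.01 m³/day.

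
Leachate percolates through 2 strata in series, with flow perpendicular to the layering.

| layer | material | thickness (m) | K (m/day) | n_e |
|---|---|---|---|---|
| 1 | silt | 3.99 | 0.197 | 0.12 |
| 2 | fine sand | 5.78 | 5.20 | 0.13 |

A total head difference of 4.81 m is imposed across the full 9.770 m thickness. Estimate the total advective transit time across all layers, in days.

5.46

With flow normal to the layers, continuity requires the same specific discharge q through every layer.
Σ(b_i/K_i) = 3.99/0.197 + 5.78/5.20 = 21.37 d.
q = Δh / Σ(b_i/K_i) = 4.81 / 21.37 = 0.2251 m/day.
In each layer the seepage velocity is v_i = q/n_i, so the layer transit time is t_i = b_i·n_i / q:
  layer 1 (silt): t_1 = 3.99 × 0.12 / 0.2251 = 2.127 d
  layer 2 (fine sand): t_2 = 5.78 × 0.13 / 0.2251 = 3.338 d
Total t = Σ t_i = 5.464 days.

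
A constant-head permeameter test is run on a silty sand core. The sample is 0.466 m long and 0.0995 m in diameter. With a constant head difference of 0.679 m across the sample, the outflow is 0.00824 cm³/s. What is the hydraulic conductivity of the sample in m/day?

Cross-sectional area A = π·(d/2)² = π × (0.0995/2)² = 0.007776 m².
Convert discharge: 0.00824 cm³/s = 8.240e-09 m³/s.
Darcy's law rearranged: K = Q·L / (A·Δh) = 8.240e-09 × 0.466 / (0.007776 × 0.679) = 7.273e-07 m/s = 0.06284 m/day.

0.0628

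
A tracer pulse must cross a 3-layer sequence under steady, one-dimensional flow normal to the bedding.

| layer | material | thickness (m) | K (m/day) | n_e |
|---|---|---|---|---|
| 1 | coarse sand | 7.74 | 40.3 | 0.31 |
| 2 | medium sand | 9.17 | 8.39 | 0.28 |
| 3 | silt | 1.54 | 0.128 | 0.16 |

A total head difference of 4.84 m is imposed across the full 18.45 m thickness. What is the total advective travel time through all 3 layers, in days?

14.3

With flow normal to the layers, continuity requires the same specific discharge q through every layer.
Σ(b_i/K_i) = 7.74/40.3 + 9.17/8.39 + 1.54/0.128 = 13.32 d.
q = Δh / Σ(b_i/K_i) = 4.84 / 13.32 = 0.3635 m/day.
In each layer the seepage velocity is v_i = q/n_i, so the layer transit time is t_i = b_i·n_i / q:
  layer 1 (coarse sand): t_1 = 7.74 × 0.31 / 0.3635 = 6.601 d
  layer 2 (medium sand): t_2 = 9.17 × 0.28 / 0.3635 = 7.064 d
  layer 3 (silt): t_3 = 1.54 × 0.16 / 0.3635 = 0.6779 d
Total t = Σ t_i = 14.34 days.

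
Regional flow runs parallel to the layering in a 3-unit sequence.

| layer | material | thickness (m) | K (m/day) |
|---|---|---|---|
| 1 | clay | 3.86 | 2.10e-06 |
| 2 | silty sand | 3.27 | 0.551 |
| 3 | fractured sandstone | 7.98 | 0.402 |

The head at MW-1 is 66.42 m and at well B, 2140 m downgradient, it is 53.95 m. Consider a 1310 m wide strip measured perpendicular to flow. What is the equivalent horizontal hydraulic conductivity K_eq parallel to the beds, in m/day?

Flow is parallel to layering, so each bed carries its own Darcy discharge and the transmissivities add.
Σ(K_i·b_i) = 2.10e-06×3.86 + 0.551×3.27 + 0.402×7.98 = 5.010 m²/day.
Total thickness b = 15.11 m, so K_eq = Σ(K_i·b_i)/b = 0.3316 m/day.

0.332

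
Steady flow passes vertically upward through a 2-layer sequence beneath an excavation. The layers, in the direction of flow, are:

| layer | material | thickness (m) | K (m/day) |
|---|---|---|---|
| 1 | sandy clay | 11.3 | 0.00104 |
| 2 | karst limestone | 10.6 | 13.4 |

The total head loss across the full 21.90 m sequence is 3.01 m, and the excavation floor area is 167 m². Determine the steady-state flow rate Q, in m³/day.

0.0463

Flow is perpendicular to layering, so the layers act in series and the equivalent K is the thickness-weighted harmonic mean.
Total thickness L = 11.3 + 10.6 = 21.90 m.
Σ(b_i/K_i) = 11.3/0.00104 + 10.6/13.4 = 10866 d.
K_eq = L / Σ(b_i/K_i) = 21.90 / 10866 = 0.002015 m/day.
Q = K_eq · A · (Δh/L) = 0.002015 × 167 × (3.01/21.90) = 0.04626 m³/day.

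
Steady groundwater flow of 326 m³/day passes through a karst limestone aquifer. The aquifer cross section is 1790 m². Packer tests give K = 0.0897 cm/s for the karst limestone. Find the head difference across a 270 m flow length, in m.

Convert K: 0.0897 cm/s × 864 = 77.50 m/day.
From Q = K·A·i, i = Q / (K·A) = 326 / (77.50 × 1790) = 0.002350.
Head loss Δh = i · L = 0.002350 × 270 = 0.6345 m.

0.634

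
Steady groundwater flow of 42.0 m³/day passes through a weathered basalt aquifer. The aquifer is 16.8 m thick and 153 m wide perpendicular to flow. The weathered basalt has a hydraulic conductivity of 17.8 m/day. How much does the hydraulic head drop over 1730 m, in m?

1.59

Cross-sectional area A = 153 × 16.8 = 2570 m².
From Q = K·A·i, i = Q / (K·A) = 42.0 / (17.80 × 2570) = 0.0009180.
Head loss Δh = i · L = 0.0009180 × 1730 = 1.588 m.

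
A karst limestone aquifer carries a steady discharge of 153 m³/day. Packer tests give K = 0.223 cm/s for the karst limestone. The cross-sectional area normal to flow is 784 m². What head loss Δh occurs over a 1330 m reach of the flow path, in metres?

Convert K: 0.223 cm/s × 864 = 192.7 m/day.
From Q = K·A·i, i = Q / (K·A) = 153 / (192.7 × 784.0) = 0.001013.
Head loss Δh = i · L = 0.001013 × 1330 = 1.347 m.

1.35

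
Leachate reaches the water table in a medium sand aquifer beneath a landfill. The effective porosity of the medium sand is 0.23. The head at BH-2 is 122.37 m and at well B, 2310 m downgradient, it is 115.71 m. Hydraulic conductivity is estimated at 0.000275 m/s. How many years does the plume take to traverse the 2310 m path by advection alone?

Convert K: 0.000275 m/s × 86400 = 23.76 m/day.
Hydraulic gradient i = (122.37 − 115.71) / 2310 = 6.66 / 2310 = 0.002883.
Darcy flux q = K · i = 23.76 × 0.002883 = 0.06850 m/day.
Seepage velocity v = q / n_e = 0.06850 / 0.23 = 0.2978 m/day.
Travel time t = L / v = 2310 / 0.2978 = 7756 days = 21.23 years.

21.2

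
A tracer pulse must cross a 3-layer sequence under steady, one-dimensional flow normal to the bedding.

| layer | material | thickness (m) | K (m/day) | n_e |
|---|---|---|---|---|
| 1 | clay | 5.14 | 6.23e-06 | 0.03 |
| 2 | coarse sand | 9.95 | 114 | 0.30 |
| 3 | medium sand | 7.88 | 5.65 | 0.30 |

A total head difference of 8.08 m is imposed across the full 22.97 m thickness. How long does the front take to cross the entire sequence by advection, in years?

With flow normal to the layers, continuity requires the same specific discharge q through every layer.
Σ(b_i/K_i) = 5.14/6.23e-06 + 9.95/114 + 7.88/5.65 = 8.250e+05 d.
q = Δh / Σ(b_i/K_i) = 8.08 / 8.250e+05 = 9.793e-06 m/day.
In each layer the seepage velocity is v_i = q/n_i, so the layer transit time is t_i = b_i·n_i / q:
  layer 1 (clay): t_1 = 5.14 × 0.03 / 9.793e-06 = 15745 d
  layer 2 (coarse sand): t_2 = 9.95 × 0.30 / 9.793e-06 = 3.048e+05 d
  layer 3 (medium sand): t_3 = 7.88 × 0.30 / 9.793e-06 = 2.414e+05 d
Total t = Σ t_i = 5.619e+05 days = 1538 years.

1540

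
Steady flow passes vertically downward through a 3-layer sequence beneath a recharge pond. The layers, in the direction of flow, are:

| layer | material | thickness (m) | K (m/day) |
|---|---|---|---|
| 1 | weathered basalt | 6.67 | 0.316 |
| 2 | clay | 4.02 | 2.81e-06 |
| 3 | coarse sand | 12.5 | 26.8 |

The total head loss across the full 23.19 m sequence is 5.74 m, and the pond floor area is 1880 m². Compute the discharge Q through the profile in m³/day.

0.00754

Flow is perpendicular to layering, so the layers act in series and the equivalent K is the thickness-weighted harmonic mean.
Total thickness L = 6.67 + 4.02 + 12.5 = 23.19 m.
Σ(b_i/K_i) = 6.67/0.316 + 4.02/2.81e-06 + 12.5/26.8 = 1.431e+06 d.
K_eq = L / Σ(b_i/K_i) = 23.19 / 1.431e+06 = 1.621e-05 m/day.
Q = K_eq · A · (Δh/L) = 1.621e-05 × 1880 × (5.74/23.19) = 0.007543 m³/day.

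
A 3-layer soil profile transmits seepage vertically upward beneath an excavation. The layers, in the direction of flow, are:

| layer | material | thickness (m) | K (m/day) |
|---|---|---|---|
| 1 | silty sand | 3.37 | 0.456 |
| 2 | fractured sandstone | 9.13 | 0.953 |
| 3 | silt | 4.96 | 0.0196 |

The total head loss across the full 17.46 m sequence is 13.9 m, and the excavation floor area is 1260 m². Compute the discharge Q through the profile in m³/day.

64.9

Flow is perpendicular to layering, so the layers act in series and the equivalent K is the thickness-weighted harmonic mean.
Total thickness L = 3.37 + 9.13 + 4.96 = 17.46 m.
Σ(b_i/K_i) = 3.37/0.456 + 9.13/0.953 + 4.96/0.0196 = 270.0 d.
K_eq = L / Σ(b_i/K_i) = 17.46 / 270.0 = 0.06466 m/day.
Q = K_eq · A · (Δh/L) = 0.06466 × 1260 × (13.9/17.46) = 64.86 m³/day.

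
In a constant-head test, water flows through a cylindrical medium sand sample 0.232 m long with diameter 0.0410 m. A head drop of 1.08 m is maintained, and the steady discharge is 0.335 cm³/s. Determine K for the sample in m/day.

Cross-sectional area A = π·(d/2)² = π × (0.0410/2)² = 0.001320 m².
Convert discharge: 0.335 cm³/s = 3.350e-07 m³/s.
Darcy's law rearranged: K = Q·L / (A·Δh) = 3.350e-07 × 0.232 / (0.001320 × 1.08) = 5.451e-05 m/s = 4.709 m/day.

4.71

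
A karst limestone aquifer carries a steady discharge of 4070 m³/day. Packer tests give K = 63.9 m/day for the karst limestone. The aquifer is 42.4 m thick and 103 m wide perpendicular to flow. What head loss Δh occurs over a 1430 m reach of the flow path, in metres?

Cross-sectional area A = 103 × 42.4 = 4367 m².
From Q = K·A·i, i = Q / (K·A) = 4070 / (63.90 × 4367) = 0.01458.
Head loss Δh = i · L = 0.01458 × 1430 = 20.86 m.

20.9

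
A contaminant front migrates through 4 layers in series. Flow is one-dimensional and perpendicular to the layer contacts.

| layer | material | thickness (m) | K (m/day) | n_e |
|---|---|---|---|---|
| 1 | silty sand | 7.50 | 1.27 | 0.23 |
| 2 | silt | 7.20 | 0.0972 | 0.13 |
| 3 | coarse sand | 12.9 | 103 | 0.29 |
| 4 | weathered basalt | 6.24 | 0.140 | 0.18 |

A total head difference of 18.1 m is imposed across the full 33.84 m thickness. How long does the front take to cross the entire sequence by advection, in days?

With flow normal to the layers, continuity requires the same specific discharge q through every layer.
Σ(b_i/K_i) = 7.50/1.27 + 7.20/0.0972 + 12.9/103 + 6.24/0.140 = 124.7 d.
q = Δh / Σ(b_i/K_i) = 18.1 / 124.7 = 0.1452 m/day.
In each layer the seepage velocity is v_i = q/n_i, so the layer transit time is t_i = b_i·n_i / q:
  layer 1 (silty sand): t_1 = 7.50 × 0.23 / 0.1452 = 11.88 d
  layer 2 (silt): t_2 = 7.20 × 0.13 / 0.1452 = 6.447 d
  layer 3 (coarse sand): t_3 = 12.9 × 0.29 / 0.1452 = 25.77 d
  layer 4 (weathered basalt): t_4 = 6.24 × 0.18 / 0.1452 = 7.737 d
Total t = Σ t_i = 51.84 days.

51.8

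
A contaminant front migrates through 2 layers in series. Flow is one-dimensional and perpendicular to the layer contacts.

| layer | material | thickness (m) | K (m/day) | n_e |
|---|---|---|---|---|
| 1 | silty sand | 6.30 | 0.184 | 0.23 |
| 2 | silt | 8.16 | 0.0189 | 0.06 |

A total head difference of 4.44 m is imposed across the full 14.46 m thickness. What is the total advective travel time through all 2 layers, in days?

203

With flow normal to the layers, continuity requires the same specific discharge q through every layer.
Σ(b_i/K_i) = 6.30/0.184 + 8.16/0.0189 = 466.0 d.
q = Δh / Σ(b_i/K_i) = 4.44 / 466.0 = 0.009528 m/day.
In each layer the seepage velocity is v_i = q/n_i, so the layer transit time is t_i = b_i·n_i / q:
  layer 1 (silty sand): t_1 = 6.30 × 0.23 / 0.009528 = 152.1 d
  layer 2 (silt): t_2 = 8.16 × 0.06 / 0.009528 = 51.38 d
Total t = Σ t_i = 203.5 days.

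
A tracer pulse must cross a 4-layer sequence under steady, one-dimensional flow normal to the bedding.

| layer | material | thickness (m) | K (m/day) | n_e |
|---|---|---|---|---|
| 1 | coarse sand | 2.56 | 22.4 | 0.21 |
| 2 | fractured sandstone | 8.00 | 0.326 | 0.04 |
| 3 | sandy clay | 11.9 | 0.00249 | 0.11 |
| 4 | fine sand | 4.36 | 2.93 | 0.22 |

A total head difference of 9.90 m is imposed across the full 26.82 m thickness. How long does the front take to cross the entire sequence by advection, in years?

4.15

With flow normal to the layers, continuity requires the same specific discharge q through every layer.
Σ(b_i/K_i) = 2.56/22.4 + 8.00/0.326 + 11.9/0.00249 + 4.36/2.93 = 4805 d.
q = Δh / Σ(b_i/K_i) = 9.90 / 4805 = 0.002060 m/day.
In each layer the seepage velocity is v_i = q/n_i, so the layer transit time is t_i = b_i·n_i / q:
  layer 1 (coarse sand): t_1 = 2.56 × 0.21 / 0.002060 = 260.9 d
  layer 2 (fractured sandstone): t_2 = 8.00 × 0.04 / 0.002060 = 155.3 d
  layer 3 (sandy clay): t_3 = 11.9 × 0.11 / 0.002060 = 635.4 d
  layer 4 (fine sand): t_4 = 4.36 × 0.22 / 0.002060 = 465.6 d
Total t = Σ t_i = 1517 days = 4.154 years.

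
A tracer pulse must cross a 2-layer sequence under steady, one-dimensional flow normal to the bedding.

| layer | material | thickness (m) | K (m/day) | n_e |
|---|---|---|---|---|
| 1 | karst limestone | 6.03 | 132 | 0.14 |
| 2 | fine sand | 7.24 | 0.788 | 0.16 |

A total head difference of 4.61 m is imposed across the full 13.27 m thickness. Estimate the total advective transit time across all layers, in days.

With flow normal to the layers, continuity requires the same specific discharge q through every layer.
Σ(b_i/K_i) = 6.03/132 + 7.24/0.788 = 9.233 d.
q = Δh / Σ(b_i/K_i) = 4.61 / 9.233 = 0.4993 m/day.
In each layer the seepage velocity is v_i = q/n_i, so the layer transit time is t_i = b_i·n_i / q:
  layer 1 (karst limestone): t_1 = 6.03 × 0.14 / 0.4993 = 1.691 d
  layer 2 (fine sand): t_2 = 7.24 × 0.16 / 0.4993 = 2.320 d
Total t = Σ t_i = 4.011 days.

4.01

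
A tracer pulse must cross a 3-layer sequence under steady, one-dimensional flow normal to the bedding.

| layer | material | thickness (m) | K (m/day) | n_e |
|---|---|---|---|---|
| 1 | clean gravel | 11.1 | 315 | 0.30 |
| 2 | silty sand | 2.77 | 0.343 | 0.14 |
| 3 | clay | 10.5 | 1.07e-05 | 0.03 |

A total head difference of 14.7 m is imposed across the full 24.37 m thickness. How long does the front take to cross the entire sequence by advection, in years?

737

With flow normal to the layers, continuity requires the same specific discharge q through every layer.
Σ(b_i/K_i) = 11.1/315 + 2.77/0.343 + 10.5/1.07e-05 = 9.813e+05 d.
q = Δh / Σ(b_i/K_i) = 14.7 / 9.813e+05 = 1.498e-05 m/day.
In each layer the seepage velocity is v_i = q/n_i, so the layer transit time is t_i = b_i·n_i / q:
  layer 1 (clean gravel): t_1 = 11.1 × 0.30 / 1.498e-05 = 2.223e+05 d
  layer 2 (silty sand): t_2 = 2.77 × 0.14 / 1.498e-05 = 25888 d
  layer 3 (clay): t_3 = 10.5 × 0.03 / 1.498e-05 = 21028 d
Total t = Σ t_i = 2.692e+05 days = 737.1 years.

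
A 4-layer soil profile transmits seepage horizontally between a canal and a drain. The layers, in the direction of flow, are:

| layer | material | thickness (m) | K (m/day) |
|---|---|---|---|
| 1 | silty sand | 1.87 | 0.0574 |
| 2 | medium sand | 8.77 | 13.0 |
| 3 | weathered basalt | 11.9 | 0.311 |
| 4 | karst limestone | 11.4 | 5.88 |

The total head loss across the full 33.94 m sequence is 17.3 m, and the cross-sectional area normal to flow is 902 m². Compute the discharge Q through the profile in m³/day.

212

Flow is perpendicular to layering, so the layers act in series and the equivalent K is the thickness-weighted harmonic mean.
Total thickness L = 1.87 + 8.77 + 11.9 + 11.4 = 33.94 m.
Σ(b_i/K_i) = 1.87/0.0574 + 8.77/13.0 + 11.9/0.311 + 11.4/5.88 = 73.46 d.
K_eq = L / Σ(b_i/K_i) = 33.94 / 73.46 = 0.4620 m/day.
Q = K_eq · A · (Δh/L) = 0.4620 × 902 × (17.3/33.94) = 212.4 m³/day.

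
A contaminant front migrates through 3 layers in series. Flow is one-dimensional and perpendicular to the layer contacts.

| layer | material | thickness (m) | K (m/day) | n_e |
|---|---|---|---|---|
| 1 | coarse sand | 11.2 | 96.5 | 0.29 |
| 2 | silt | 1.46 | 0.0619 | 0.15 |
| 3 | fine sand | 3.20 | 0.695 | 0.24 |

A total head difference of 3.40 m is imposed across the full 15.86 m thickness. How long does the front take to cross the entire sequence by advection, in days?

With flow normal to the layers, continuity requires the same specific discharge q through every layer.
Σ(b_i/K_i) = 11.2/96.5 + 1.46/0.0619 + 3.20/0.695 = 28.31 d.
q = Δh / Σ(b_i/K_i) = 3.40 / 28.31 = 0.1201 m/day.
In each layer the seepage velocity is v_i = q/n_i, so the layer transit time is t_i = b_i·n_i / q:
  layer 1 (coarse sand): t_1 = 11.2 × 0.29 / 0.1201 = 27.04 d
  layer 2 (silt): t_2 = 1.46 × 0.15 / 0.1201 = 1.823 d
  layer 3 (fine sand): t_3 = 3.20 × 0.24 / 0.1201 = 6.394 d
Total t = Σ t_i = 35.26 days.

35.3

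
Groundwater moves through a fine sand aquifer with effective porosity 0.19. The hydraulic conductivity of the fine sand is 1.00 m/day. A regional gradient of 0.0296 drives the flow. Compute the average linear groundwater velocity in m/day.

Hydraulic gradient i = 0.0296.
Darcy flux q = K · i = 1.000 × 0.02960 = 0.02960 m/day.
Seepage velocity v = q / n_e = 0.02960 / 0.19 = 0.1558 m/day.

0.156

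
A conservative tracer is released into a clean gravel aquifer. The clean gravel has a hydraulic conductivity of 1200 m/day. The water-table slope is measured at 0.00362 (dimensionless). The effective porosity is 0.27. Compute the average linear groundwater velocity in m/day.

16.1

Hydraulic gradient i = 0.00362.
Darcy flux q = K · i = 1200 × 0.003620 = 4.344 m/day.
Seepage velocity v = q / n_e = 4.344 / 0.27 = 16.09 m/day.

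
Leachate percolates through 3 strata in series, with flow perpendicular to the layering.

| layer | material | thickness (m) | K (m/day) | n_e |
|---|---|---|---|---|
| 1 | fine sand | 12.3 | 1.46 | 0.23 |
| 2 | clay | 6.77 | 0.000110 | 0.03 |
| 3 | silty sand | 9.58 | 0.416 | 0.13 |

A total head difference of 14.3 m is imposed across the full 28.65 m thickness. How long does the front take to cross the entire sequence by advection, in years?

50.4

With flow normal to the layers, continuity requires the same specific discharge q through every layer.
Σ(b_i/K_i) = 12.3/1.46 + 6.77/0.000110 + 9.58/0.416 = 61577 d.
q = Δh / Σ(b_i/K_i) = 14.3 / 61577 = 0.0002322 m/day.
In each layer the seepage velocity is v_i = q/n_i, so the layer transit time is t_i = b_i·n_i / q:
  layer 1 (fine sand): t_1 = 12.3 × 0.23 / 0.0002322 = 12182 d
  layer 2 (clay): t_2 = 6.77 × 0.03 / 0.0002322 = 874.6 d
  layer 3 (silty sand): t_3 = 9.58 × 0.13 / 0.0002322 = 5363 d
Total t = Σ t_i = 18419 days = 50.43 years.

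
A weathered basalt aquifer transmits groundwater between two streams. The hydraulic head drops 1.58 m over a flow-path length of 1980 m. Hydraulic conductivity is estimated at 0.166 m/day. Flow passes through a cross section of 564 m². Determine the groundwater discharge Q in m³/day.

Hydraulic gradient i = Δh / L = 1.58 / 1980 = 0.0007980.
Darcy's law: Q = K · A · i = 0.1660 × 564.0 × 0.0007980 = 0.07471 m³/day.

0.0747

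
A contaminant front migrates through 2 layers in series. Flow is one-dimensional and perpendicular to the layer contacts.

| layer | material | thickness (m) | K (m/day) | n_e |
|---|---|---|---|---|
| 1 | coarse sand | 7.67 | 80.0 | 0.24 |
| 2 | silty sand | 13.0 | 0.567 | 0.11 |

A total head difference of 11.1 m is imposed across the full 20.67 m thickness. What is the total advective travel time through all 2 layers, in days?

With flow normal to the layers, continuity requires the same specific discharge q through every layer.
Σ(b_i/K_i) = 7.67/80.0 + 13.0/0.567 = 23.02 d.
q = Δh / Σ(b_i/K_i) = 11.1 / 23.02 = 0.4821 m/day.
In each layer the seepage velocity is v_i = q/n_i, so the layer transit time is t_i = b_i·n_i / q:
  layer 1 (coarse sand): t_1 = 7.67 × 0.24 / 0.4821 = 3.818 d
  layer 2 (silty sand): t_2 = 13.0 × 0.11 / 0.4821 = 2.966 d
Total t = Σ t_i = 6.784 days.

6.78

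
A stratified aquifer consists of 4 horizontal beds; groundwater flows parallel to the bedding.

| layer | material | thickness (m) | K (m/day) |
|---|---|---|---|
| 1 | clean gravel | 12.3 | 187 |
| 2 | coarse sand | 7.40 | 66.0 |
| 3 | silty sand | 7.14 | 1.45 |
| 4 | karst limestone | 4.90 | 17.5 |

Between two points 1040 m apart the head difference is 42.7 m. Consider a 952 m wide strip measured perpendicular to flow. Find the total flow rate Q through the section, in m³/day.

Flow is parallel to layering, so each bed carries its own Darcy discharge and the transmissivities add.
Σ(K_i·b_i) = 187×12.3 + 66.0×7.40 + 1.45×7.14 + 17.5×4.90 = 2885 m²/day.
Hydraulic gradient i = Δh / L = 42.7 / 1040 = 0.04106.
Q = Σ(K_i·b_i) · W · i = 2885 × 952 × 0.04106 = 1.128e+05 m³/day.

113000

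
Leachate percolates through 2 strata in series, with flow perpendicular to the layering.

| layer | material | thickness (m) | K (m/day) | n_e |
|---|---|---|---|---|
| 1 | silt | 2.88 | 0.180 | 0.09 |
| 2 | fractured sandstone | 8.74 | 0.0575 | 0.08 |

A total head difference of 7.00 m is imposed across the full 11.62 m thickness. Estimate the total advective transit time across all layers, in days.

With flow normal to the layers, continuity requires the same specific discharge q through every layer.
Σ(b_i/K_i) = 2.88/0.180 + 8.74/0.0575 = 168.0 d.
q = Δh / Σ(b_i/K_i) = 7.00 / 168.0 = 0.04167 m/day.
In each layer the seepage velocity is v_i = q/n_i, so the layer transit time is t_i = b_i·n_i / q:
  layer 1 (silt): t_1 = 2.88 × 0.09 / 0.04167 = 6.221 d
  layer 2 (fractured sandstone): t_2 = 8.74 × 0.08 / 0.04167 = 16.78 d
Total t = Σ t_i = 23.00 days.

23.0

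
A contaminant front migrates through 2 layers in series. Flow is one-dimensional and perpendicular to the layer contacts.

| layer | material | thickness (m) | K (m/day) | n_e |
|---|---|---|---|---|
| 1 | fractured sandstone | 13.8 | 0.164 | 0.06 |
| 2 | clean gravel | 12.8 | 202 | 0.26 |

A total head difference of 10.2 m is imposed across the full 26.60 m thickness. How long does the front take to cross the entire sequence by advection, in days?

With flow normal to the layers, continuity requires the same specific discharge q through every layer.
Σ(b_i/K_i) = 13.8/0.164 + 12.8/202 = 84.21 d.
q = Δh / Σ(b_i/K_i) = 10.2 / 84.21 = 0.1211 m/day.
In each layer the seepage velocity is v_i = q/n_i, so the layer transit time is t_i = b_i·n_i / q:
  layer 1 (fractured sandstone): t_1 = 13.8 × 0.06 / 0.1211 = 6.836 d
  layer 2 (clean gravel): t_2 = 12.8 × 0.26 / 0.1211 = 27.48 d
Total t = Σ t_i = 34.31 days.

34.3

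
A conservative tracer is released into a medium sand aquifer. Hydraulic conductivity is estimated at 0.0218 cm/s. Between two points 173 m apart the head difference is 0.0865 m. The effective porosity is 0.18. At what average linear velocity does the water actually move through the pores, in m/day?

Convert K: 0.0218 cm/s × 864 = 18.84 m/day.
Hydraulic gradient i = Δh / L = 0.0865 / 173 = 0.0005000.
Darcy flux q = K · i = 18.84 × 0.0005000 = 0.009418 m/day.
Seepage velocity v = q / n_e = 0.009418 / 0.18 = 0.05232 m/day.

0.0523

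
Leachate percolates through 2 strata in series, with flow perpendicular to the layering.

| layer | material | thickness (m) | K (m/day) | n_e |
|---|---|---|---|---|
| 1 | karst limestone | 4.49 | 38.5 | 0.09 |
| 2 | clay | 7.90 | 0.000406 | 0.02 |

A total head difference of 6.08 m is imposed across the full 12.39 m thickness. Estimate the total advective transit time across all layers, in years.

4.93

With flow normal to the layers, continuity requires the same specific discharge q through every layer.
Σ(b_i/K_i) = 4.49/38.5 + 7.90/0.000406 = 19458 d.
q = Δh / Σ(b_i/K_i) = 6.08 / 19458 = 0.0003125 m/day.
In each layer the seepage velocity is v_i = q/n_i, so the layer transit time is t_i = b_i·n_i / q:
  layer 1 (karst limestone): t_1 = 4.49 × 0.09 / 0.0003125 = 1293 d
  layer 2 (clay): t_2 = 7.90 × 0.02 / 0.0003125 = 505.7 d
Total t = Σ t_i = 1799 days = 4.925 years.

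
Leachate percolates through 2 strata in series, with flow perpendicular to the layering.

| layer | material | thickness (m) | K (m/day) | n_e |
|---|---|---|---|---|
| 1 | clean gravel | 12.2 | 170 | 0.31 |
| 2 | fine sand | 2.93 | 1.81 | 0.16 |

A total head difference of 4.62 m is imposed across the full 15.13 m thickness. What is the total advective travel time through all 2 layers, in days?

1.56

With flow normal to the layers, continuity requires the same specific discharge q through every layer.
Σ(b_i/K_i) = 12.2/170 + 2.93/1.81 = 1.691 d.
q = Δh / Σ(b_i/K_i) = 4.62 / 1.691 = 2.733 m/day.
In each layer the seepage velocity is v_i = q/n_i, so the layer transit time is t_i = b_i·n_i / q:
  layer 1 (clean gravel): t_1 = 12.2 × 0.31 / 2.733 = 1.384 d
  layer 2 (fine sand): t_2 = 2.93 × 0.16 / 2.733 = 0.1715 d
Total t = Σ t_i = 1.555 days.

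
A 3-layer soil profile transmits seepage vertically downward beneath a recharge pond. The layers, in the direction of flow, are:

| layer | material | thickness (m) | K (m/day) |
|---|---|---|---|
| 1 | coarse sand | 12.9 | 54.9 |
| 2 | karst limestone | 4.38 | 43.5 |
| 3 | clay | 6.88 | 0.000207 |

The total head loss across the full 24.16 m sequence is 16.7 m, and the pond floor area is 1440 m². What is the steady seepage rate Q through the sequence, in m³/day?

Flow is perpendicular to layering, so the layers act in series and the equivalent K is the thickness-weighted harmonic mean.
Total thickness L = 12.9 + 4.38 + 6.88 = 24.16 m.
Σ(b_i/K_i) = 12.9/54.9 + 4.38/43.5 + 6.88/0.000207 = 33237 d.
K_eq = L / Σ(b_i/K_i) = 24.16 / 33237 = 0.0007269 m/day.
Q = K_eq · A · (Δh/L) = 0.0007269 × 1440 × (16.7/24.16) = 0.7235 m³/day.

0.724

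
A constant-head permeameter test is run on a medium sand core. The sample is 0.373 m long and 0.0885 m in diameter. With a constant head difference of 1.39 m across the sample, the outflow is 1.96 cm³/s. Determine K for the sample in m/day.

7.39

Cross-sectional area A = π·(d/2)² = π × (0.0885/2)² = 0.006151 m².
Convert discharge: 1.96 cm³/s = 1.960e-06 m³/s.
Darcy's law rearranged: K = Q·L / (A·Δh) = 1.960e-06 × 0.373 / (0.006151 × 1.39) = 8.550e-05 m/s = 7.387 m/day.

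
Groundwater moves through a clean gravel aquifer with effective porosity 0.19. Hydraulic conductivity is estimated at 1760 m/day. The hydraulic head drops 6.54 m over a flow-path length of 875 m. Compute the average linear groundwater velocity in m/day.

69.2

Hydraulic gradient i = Δh / L = 6.54 / 875 = 0.007474.
Darcy flux q = K · i = 1760 × 0.007474 = 13.15 m/day.
Seepage velocity v = q / n_e = 13.15 / 0.19 = 69.24 m/day.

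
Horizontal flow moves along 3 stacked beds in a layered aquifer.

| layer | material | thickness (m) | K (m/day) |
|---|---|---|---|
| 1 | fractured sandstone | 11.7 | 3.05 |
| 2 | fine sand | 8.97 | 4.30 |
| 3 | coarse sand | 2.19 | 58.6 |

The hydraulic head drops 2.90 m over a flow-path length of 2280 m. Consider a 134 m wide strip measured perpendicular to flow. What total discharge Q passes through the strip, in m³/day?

34.5

Flow is parallel to layering, so each bed carries its own Darcy discharge and the transmissivities add.
Σ(K_i·b_i) = 3.05×11.7 + 4.30×8.97 + 58.6×2.19 = 202.6 m²/day.
Hydraulic gradient i = Δh / L = 2.90 / 2280 = 0.001272.
Q = Σ(K_i·b_i) · W · i = 202.6 × 134 × 0.001272 = 34.53 m³/day.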